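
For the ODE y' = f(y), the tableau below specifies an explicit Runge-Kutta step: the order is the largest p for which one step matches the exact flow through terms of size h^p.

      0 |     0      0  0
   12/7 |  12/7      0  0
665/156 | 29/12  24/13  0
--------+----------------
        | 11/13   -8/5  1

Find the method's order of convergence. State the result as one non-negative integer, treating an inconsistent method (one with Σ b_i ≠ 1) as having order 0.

0

b = (11/13, -8/5, 1)
c = (0, 12/7, 665/156)
Ac = (0, 0, 288/91)
Σ b_i: 11/13·1 + (-8/5)·1 + 1·1 = 16/65 ≠ 1 ⇒ order 0.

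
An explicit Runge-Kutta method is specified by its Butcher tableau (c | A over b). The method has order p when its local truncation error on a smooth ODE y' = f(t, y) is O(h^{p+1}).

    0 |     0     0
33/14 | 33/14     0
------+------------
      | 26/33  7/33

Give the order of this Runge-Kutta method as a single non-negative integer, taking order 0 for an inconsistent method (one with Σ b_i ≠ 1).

b = (26/33, 7/33)
c = (0, 33/14)
Σ b_i: 26/33·1 + 7/33·1 = 1 ✓
b·c: 7/33·33/14 = 1/2 ✓; 2 stages ⇒ order 2.

2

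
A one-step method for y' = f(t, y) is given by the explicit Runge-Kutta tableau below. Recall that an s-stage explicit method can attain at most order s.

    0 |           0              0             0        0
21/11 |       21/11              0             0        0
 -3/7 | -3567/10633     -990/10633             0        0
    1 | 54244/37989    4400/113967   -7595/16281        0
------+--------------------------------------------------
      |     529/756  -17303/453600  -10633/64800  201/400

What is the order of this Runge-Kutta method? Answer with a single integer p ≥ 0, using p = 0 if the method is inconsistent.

4

b = (529/756, -17303/453600, -10633/64800, 201/400)
c = (0, 21/11, -3/7, 1)
Ac = (0, 0, -270/1519, 55/201)
Σ b_i: 529/756·1 + (-17303/453600)·1 + (-10633/64800)·1 + 201/400·1 = 1 ✓
b·c: (-17303/453600)·21/11 + (-10633/64800)·(-3/7) + 201/400·1 = 1/2 ✓
b·c²: (-17303/453600)·441/121 + (-10633/64800)·9/49 + 201/400·1 = 1/3 ✓
b·Ac: (-10633/64800)·(-270/1519) + 201/400·55/201 = 1/6 ✓
b·c³: (-17303/453600)·9261/1331 + (-10633/64800)·(-27/343) + 201/400·1 = 1/4 ✓
b·(c∘Ac): (-10633/64800)·810/10633 + 201/400·55/201 = 1/8 ✓
b·Ac²: (-10633/64800)·(-810/2387) + 201/400·365/6633 = 1/12 ✓
b·A²c: 201/400·50/603 = 1/24 ✓; 4 stages ⇒ order 4.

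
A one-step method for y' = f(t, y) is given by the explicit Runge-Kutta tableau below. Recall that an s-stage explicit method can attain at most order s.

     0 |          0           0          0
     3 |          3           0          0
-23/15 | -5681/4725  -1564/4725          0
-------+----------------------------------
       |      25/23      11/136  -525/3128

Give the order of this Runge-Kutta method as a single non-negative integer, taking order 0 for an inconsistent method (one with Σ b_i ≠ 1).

b = (25/23, 11/136, -525/3128)
c = (0, 3, -23/15)
Ac = (0, 0, -1564/1575)
Σ b_i: 25/23·1 + 11/136·1 + (-525/3128)·1 = 1 ✓
b·c: 11/136·3 + (-525/3128)·(-23/15) = 1/2 ✓
b·c²: 11/136·9 + (-525/3128)·529/225 = 1/3 ✓
b·Ac: (-525/3128)·(-1564/1575) = 1/6 ✓; 3 stages ⇒ order 3.

3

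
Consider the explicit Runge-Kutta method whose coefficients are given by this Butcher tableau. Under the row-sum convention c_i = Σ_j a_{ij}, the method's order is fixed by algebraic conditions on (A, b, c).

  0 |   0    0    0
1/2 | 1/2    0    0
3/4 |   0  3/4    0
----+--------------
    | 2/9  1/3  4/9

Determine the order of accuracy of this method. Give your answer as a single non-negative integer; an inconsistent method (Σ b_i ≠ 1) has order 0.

3

b = (2/9, 1/3, 4/9)
c = (0, 1/2, 3/4)
Ac = (0, 0, 3/8)
Σ b_i: 2/9·1 + 1/3·1 + 4/9·1 = 1 ✓
b·c: 1/3·1/2 + 4/9·3/4 = 1/2 ✓
b·c²: 1/3·1/4 + 4/9·9/16 = 1/3 ✓
b·Ac: 4/9·3/8 = 1/6 ✓; 3 stages ⇒ order 3.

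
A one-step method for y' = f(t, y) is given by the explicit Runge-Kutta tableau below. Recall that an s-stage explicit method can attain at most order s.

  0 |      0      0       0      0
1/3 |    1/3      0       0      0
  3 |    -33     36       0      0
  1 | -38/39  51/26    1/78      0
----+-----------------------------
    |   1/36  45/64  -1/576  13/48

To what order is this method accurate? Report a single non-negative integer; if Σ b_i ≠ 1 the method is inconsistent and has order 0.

4

b = (1/36, 45/64, -1/576, 13/48)
c = (0, 1/3, 3, 1)
Ac = (0, 0, 12, 9/13)
Σ b_i: 1/36·1 + 45/64·1 + (-1/576)·1 + 13/48·1 = 1 ✓
b·c: 45/64·1/3 + (-1/576)·3 + 13/48·1 = 1/2 ✓
b·c²: 45/64·1/9 + (-1/576)·9 + 13/48·1 = 1/3 ✓
b·Ac: (-1/576)·12 + 13/48·9/13 = 1/6 ✓
b·c³: 45/64·1/27 + (-1/576)·27 + 13/48·1 = 1/4 ✓
b·(c∘Ac): (-1/576)·36 + 13/48·9/13 = 1/8 ✓
b·Ac²: (-1/576)·4 + 13/48·1/3 = 1/12 ✓
b·A²c: 13/48·2/13 = 1/24 ✓; 4 stages ⇒ order 4.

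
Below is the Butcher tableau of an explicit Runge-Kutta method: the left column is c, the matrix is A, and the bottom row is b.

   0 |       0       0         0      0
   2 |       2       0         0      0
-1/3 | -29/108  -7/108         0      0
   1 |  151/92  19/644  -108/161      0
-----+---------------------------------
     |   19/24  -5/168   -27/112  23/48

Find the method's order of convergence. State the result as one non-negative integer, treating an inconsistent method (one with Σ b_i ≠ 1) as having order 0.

b = (19/24, -5/168, -27/112, 23/48)
c = (0, 2, -1/3, 1)
Ac = (0, 0, -7/54, 13/46)
Σ b_i: 19/24·1 + (-5/168)·1 + (-27/112)·1 + 23/48·1 = 1 ✓
b·c: (-5/168)·2 + (-27/112)·(-1/3) + 23/48·1 = 1/2 ✓
b·c²: (-5/168)·4 + (-27/112)·1/9 + 23/48·1 = 1/3 ✓
b·Ac: (-27/112)·(-7/54) + 23/48·13/46 = 1/6 ✓
b·c³: (-5/168)·8 + (-27/112)·(-1/27) + 23/48·1 = 1/4 ✓
b·(c∘Ac): (-27/112)·7/162 + 23/48·13/46 = 1/8 ✓
b·Ac²: (-27/112)·(-7/27) + 23/48·1/23 = 1/12 ✓
b·A²c: 23/48·2/23 = 1/24 ✓; 4 stages ⇒ order 4.

4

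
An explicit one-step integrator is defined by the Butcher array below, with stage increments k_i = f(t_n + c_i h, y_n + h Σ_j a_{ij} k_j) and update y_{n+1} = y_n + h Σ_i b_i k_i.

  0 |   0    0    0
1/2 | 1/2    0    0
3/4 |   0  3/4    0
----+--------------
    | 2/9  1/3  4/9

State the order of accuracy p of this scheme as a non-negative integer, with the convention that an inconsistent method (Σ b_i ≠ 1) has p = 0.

b = (2/9, 1/3, 4/9)
c = (0, 1/2, 3/4)
Ac = (0, 0, 3/8)
Σ b_i: 2/9·1 + 1/3·1 + 4/9·1 = 1 ✓
b·c: 1/3·1/2 + 4/9·3/4 = 1/2 ✓
b·c²: 1/3·1/4 + 4/9·9/16 = 1/3 ✓
b·Ac: 4/9·3/8 = 1/6 ✓; 3 stages ⇒ order 3.

3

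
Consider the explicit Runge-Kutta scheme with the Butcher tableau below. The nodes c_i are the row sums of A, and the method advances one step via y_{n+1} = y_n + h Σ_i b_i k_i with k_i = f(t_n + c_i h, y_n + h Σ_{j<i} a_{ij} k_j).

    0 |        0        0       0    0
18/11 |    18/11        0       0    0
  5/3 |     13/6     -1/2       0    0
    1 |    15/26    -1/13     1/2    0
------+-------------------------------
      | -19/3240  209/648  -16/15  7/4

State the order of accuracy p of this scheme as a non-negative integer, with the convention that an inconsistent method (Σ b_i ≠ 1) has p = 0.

b = (-19/3240, 209/648, -16/15, 7/4)
c = (0, 18/11, 5/3, 1)
Ac = (0, 0, -9/11, 607/858)
Σ b_i: (-19/3240)·1 + 209/648·1 + (-16/15)·1 + 7/4·1 = 1 ✓
b·c: 209/648·18/11 + (-16/15)·5/3 + 7/4·1 = 1/2 ✓
b·c²: 209/648·324/121 + (-16/15)·25/9 + 7/4·1 = -415/1188 ≠ 1/3 ⇒ order 2.
b·Ac: (-16/15)·(-9/11) + 7/4·607/858 = 36221/17160 ≠ 1/6

2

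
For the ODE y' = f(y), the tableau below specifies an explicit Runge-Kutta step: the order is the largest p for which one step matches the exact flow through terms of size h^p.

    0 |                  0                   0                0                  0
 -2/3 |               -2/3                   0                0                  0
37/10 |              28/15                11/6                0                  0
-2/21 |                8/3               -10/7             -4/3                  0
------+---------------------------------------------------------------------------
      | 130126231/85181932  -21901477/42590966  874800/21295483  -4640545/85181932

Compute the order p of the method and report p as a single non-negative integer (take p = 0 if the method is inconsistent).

3

b = (130126231/85181932, -21901477/42590966, 874800/21295483, -4640545/85181932)
c = (0, -2/3, 37/10, -2/21)
Ac = (0, 0, -11/9, -418/105)
Σ b_i: 130126231/85181932·1 + (-21901477/42590966)·1 + 874800/21295483·1 + (-4640545/85181932)·1 = 1 ✓
b·c: (-21901477/42590966)·(-2/3) + 874800/21295483·37/10 + (-4640545/85181932)·(-2/21) = 1/2 ✓
b·c²: (-21901477/42590966)·4/9 + 874800/21295483·1369/100 + (-4640545/85181932)·4/441 = 1/3 ✓
b·Ac: 874800/21295483·(-11/9) + (-4640545/85181932)·(-418/105) = 1/6 ✓
b·c³: (-21901477/42590966)·(-8/27) + 874800/21295483·50653/1000 + (-4640545/85181932)·(-8/9261) = 1664491844/745341905 ≠ 1/4 ⇒ order 3.
b·(c∘Ac): 874800/21295483·(-407/90) + (-4640545/85181932)·836/2205 = -3596639/17423577 ≠ 1/8
b·Ac²: 874800/21295483·22/27 + (-4640545/85181932)·(-29749/1575) = 4072634663/3833186940 ≠ 1/12
b·A²c: (-4640545/85181932)·44/27 = -4640545/52270731 ≠ 1/24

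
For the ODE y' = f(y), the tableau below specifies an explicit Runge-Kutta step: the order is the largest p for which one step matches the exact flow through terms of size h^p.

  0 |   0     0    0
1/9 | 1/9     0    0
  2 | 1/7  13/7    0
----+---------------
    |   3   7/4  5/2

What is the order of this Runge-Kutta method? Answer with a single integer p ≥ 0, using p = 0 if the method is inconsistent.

b = (3, 7/4, 5/2)
c = (0, 1/9, 2)
Ac = (0, 0, 13/63)
Σ b_i: 3·1 + 7/4·1 + 5/2·1 = 29/4 ≠ 1 ⇒ order 0.

0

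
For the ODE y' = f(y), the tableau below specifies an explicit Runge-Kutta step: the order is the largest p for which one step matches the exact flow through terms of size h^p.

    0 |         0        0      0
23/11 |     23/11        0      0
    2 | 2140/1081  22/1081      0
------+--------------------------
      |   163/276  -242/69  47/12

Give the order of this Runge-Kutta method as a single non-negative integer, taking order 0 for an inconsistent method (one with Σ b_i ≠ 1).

3

b = (163/276, -242/69, 47/12)
c = (0, 23/11, 2)
Ac = (0, 0, 2/47)
Σ b_i: 163/276·1 + (-242/69)·1 + 47/12·1 = 1 ✓
b·c: (-242/69)·23/11 + 47/12·2 = 1/2 ✓
b·c²: (-242/69)·529/121 + 47/12·4 = 1/3 ✓
b·Ac: 47/12·2/47 = 1/6 ✓; 3 stages ⇒ order 3.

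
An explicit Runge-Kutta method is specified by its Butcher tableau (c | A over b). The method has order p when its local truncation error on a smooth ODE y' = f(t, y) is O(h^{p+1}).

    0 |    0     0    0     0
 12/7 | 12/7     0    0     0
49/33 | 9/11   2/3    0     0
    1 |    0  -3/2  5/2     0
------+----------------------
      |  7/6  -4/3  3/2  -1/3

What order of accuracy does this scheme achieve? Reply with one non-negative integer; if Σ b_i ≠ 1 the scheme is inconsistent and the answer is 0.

1

b = (7/6, -4/3, 3/2, -1/3)
c = (0, 12/7, 49/33, 1)
Ac = (0, 0, 8/7, 527/462)
Σ b_i: 7/6·1 + (-4/3)·1 + 3/2·1 + (-1/3)·1 = 1 ✓
b·c: (-4/3)·12/7 + 3/2·49/33 + (-1/3)·1 = -181/462 ≠ 1/2 ⇒ order 1.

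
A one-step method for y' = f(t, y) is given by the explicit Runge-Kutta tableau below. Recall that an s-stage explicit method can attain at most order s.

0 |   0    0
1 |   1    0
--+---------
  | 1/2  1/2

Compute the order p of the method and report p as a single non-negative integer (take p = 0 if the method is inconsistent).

b = (1/2, 1/2)
c = (0, 1)
Σ b_i: 1/2·1 + 1/2·1 = 1 ✓
b·c: 1/2·1 = 1/2 ✓; 2 stages ⇒ order 2.

2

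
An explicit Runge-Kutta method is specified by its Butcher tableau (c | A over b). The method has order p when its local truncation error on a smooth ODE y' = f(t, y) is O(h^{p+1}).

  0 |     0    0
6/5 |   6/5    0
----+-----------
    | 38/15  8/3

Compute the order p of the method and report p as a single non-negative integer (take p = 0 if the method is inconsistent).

b = (38/15, 8/3)
c = (0, 6/5)
Σ b_i: 38/15·1 + 8/3·1 = 26/5 ≠ 1 ⇒ order 0.

0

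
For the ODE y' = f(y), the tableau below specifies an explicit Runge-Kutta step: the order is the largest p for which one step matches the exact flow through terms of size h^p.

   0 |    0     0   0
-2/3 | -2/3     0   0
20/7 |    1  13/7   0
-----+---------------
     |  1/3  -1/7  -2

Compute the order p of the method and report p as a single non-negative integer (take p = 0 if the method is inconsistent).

0

b = (1/3, -1/7, -2)
c = (0, -2/3, 20/7)
Ac = (0, 0, -26/21)
Σ b_i: 1/3·1 + (-1/7)·1 + (-2)·1 = -38/21 ≠ 1 ⇒ order 0.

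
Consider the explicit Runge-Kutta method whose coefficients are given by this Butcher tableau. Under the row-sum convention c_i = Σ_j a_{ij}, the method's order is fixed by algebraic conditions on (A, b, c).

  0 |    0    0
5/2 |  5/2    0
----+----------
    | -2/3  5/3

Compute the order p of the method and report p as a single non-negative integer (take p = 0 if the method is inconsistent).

1

b = (-2/3, 5/3)
c = (0, 5/2)
Σ b_i: (-2/3)·1 + 5/3·1 = 1 ✓
b·c: 5/3·5/2 = 25/6 ≠ 1/2 ⇒ order 1.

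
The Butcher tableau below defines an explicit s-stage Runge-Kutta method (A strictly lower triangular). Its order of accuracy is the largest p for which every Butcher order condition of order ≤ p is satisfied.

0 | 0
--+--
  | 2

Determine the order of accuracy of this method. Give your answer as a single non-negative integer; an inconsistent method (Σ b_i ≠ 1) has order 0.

b = (2)
c = (0)
Σ b_i: 2·1 = 2 ≠ 1 ⇒ order 0.

0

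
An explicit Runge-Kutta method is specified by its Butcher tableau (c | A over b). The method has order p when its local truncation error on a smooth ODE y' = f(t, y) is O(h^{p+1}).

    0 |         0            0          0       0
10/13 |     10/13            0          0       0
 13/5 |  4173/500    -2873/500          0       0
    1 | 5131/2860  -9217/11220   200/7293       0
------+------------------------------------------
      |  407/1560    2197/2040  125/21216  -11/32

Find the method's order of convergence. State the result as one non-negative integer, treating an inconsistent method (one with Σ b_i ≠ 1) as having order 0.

b = (407/1560, 2197/2040, 125/21216, -11/32)
c = (0, 10/13, 13/5, 1)
Ac = (0, 0, -221/50, -37/66)
Σ b_i: 407/1560·1 + 2197/2040·1 + 125/21216·1 + (-11/32)·1 = 1 ✓
b·c: 2197/2040·10/13 + 125/21216·13/5 + (-11/32)·1 = 1/2 ✓
b·c²: 2197/2040·100/169 + 125/21216·169/25 + (-11/32)·1 = 1/3 ✓
b·Ac: 125/21216·(-221/50) + (-11/32)·(-37/66) = 1/6 ✓
b·c³: 2197/2040·1000/2197 + 125/21216·2197/125 + (-11/32)·1 = 1/4 ✓
b·(c∘Ac): 125/21216·(-2873/250) + (-11/32)·(-37/66) = 1/8 ✓
b·Ac²: 125/21216·(-17/5) + (-11/32)·(-43/143) = 1/12 ✓
b·A²c: (-11/32)·(-4/33) = 1/24 ✓; 4 stages ⇒ order 4.

4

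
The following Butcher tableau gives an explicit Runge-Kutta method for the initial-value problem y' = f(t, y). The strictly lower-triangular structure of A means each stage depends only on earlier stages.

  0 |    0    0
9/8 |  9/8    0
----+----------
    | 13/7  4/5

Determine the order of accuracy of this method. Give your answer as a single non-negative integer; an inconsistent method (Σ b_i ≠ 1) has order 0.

0

b = (13/7, 4/5)
c = (0, 9/8)
Σ b_i: 13/7·1 + 4/5·1 = 93/35 ≠ 1 ⇒ order 0.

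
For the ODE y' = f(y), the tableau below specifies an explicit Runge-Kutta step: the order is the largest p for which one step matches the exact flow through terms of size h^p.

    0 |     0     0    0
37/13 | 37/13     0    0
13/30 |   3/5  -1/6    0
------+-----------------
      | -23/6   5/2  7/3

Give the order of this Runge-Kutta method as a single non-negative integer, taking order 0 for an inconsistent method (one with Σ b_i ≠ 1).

1

b = (-23/6, 5/2, 7/3)
c = (0, 37/13, 13/30)
Ac = (0, 0, -37/78)
Σ b_i: (-23/6)·1 + 5/2·1 + 7/3·1 = 1 ✓
b·c: 5/2·37/13 + 7/3·13/30 = 4754/585 ≠ 1/2 ⇒ order 1.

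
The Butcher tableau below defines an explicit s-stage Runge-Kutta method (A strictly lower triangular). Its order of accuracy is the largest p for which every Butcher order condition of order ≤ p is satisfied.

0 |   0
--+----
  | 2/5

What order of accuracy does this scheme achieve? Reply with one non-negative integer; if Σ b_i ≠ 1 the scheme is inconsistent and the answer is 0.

0

b = (2/5)
c = (0)
Σ b_i: 2/5·1 = 2/5 ≠ 1 ⇒ order 0.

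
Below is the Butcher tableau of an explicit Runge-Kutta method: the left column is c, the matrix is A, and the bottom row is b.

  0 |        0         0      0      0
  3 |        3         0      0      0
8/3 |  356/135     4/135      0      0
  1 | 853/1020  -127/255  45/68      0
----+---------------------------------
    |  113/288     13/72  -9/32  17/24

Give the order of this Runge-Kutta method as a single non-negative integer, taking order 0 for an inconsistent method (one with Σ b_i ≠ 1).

4

b = (113/288, 13/72, -9/32, 17/24)
c = (0, 3, 8/3, 1)
Ac = (0, 0, 4/45, 23/85)
Σ b_i: 113/288·1 + 13/72·1 + (-9/32)·1 + 17/24·1 = 1 ✓
b·c: 13/72·3 + (-9/32)·8/3 + 17/24·1 = 1/2 ✓
b·c²: 13/72·9 + (-9/32)·64/9 + 17/24·1 = 1/3 ✓
b·Ac: (-9/32)·4/45 + 17/24·23/85 = 1/6 ✓
b·c³: 13/72·27 + (-9/32)·512/27 + 17/24·1 = 1/4 ✓
b·(c∘Ac): (-9/32)·32/135 + 17/24·23/85 = 1/8 ✓
b·Ac²: (-9/32)·4/15 + 17/24·19/85 = 1/12 ✓
b·A²c: 17/24·1/17 = 1/24 ✓; 4 stages ⇒ order 4.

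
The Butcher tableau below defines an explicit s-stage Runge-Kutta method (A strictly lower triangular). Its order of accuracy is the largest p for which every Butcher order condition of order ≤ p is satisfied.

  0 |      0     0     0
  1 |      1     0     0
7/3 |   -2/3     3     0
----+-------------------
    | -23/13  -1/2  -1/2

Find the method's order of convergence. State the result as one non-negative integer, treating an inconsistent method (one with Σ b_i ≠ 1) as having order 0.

b = (-23/13, -1/2, -1/2)
c = (0, 1, 7/3)
Ac = (0, 0, 3)
Σ b_i: (-23/13)·1 + (-1/2)·1 + (-1/2)·1 = -36/13 ≠ 1 ⇒ order 0.

0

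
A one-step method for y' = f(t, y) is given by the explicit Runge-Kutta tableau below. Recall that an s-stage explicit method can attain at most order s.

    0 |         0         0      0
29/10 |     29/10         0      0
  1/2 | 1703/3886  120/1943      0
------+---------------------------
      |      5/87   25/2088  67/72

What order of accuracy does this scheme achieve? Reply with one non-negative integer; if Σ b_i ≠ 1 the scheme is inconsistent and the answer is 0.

3

b = (5/87, 25/2088, 67/72)
c = (0, 29/10, 1/2)
Ac = (0, 0, 12/67)
Σ b_i: 5/87·1 + 25/2088·1 + 67/72·1 = 1 ✓
b·c: 25/2088·29/10 + 67/72·1/2 = 1/2 ✓
b·c²: 25/2088·841/100 + 67/72·1/4 = 1/3 ✓
b·Ac: 67/72·12/67 = 1/6 ✓; 3 stages ⇒ order 3.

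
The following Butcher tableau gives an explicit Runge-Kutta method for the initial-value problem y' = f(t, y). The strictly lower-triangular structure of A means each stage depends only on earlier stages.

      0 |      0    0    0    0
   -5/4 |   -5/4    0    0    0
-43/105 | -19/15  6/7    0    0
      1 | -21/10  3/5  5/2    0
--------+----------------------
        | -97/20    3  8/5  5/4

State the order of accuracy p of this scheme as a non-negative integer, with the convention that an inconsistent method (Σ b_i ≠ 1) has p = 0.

b = (-97/20, 3, 8/5, 5/4)
c = (0, -5/4, -43/105, 1)
Ac = (0, 0, -15/14, -149/84)
Σ b_i: (-97/20)·1 + 3·1 + 8/5·1 + 5/4·1 = 1 ✓
b·c: 3·(-5/4) + 8/5·(-43/105) + 5/4·1 = -3313/1050 ≠ 1/2 ⇒ order 1.

1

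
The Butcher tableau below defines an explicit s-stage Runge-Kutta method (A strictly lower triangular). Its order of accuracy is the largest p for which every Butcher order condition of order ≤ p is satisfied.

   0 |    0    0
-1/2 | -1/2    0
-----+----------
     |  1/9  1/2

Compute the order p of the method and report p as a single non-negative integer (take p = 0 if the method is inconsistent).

b = (1/9, 1/2)
c = (0, -1/2)
Σ b_i: 1/9·1 + 1/2·1 = 11/18 ≠ 1 ⇒ order 0.

0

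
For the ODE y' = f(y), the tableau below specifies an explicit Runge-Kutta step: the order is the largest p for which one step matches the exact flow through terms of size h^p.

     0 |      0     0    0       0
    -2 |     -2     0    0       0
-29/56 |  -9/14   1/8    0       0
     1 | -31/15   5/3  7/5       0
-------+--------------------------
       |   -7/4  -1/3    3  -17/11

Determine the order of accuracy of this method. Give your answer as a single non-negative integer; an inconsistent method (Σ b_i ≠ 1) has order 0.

0

b = (-7/4, -1/3, 3, -17/11)
c = (0, -2, -29/56, 1)
Ac = (0, 0, -1/4, -487/120)
Σ b_i: (-7/4)·1 + (-1/3)·1 + 3·1 + (-17/11)·1 = -83/132 ≠ 1 ⇒ order 0.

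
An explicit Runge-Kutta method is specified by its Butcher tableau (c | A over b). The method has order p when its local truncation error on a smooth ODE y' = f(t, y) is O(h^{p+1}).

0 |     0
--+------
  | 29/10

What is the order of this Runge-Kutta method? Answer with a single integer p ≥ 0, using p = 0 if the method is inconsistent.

b = (29/10)
c = (0)
Σ b_i: 29/10·1 = 29/10 ≠ 1 ⇒ order 0.

0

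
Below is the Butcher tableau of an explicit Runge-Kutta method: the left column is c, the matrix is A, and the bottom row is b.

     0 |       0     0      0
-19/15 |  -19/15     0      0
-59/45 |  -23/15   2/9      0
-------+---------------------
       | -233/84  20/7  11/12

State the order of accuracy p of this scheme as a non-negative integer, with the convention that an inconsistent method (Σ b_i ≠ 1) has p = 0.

b = (-233/84, 20/7, 11/12)
c = (0, -19/15, -59/45)
Ac = (0, 0, -38/135)
Σ b_i: (-233/84)·1 + 20/7·1 + 11/12·1 = 1 ✓
b·c: 20/7·(-19/15) + 11/12·(-59/45) = -18223/3780 ≠ 1/2 ⇒ order 1.

1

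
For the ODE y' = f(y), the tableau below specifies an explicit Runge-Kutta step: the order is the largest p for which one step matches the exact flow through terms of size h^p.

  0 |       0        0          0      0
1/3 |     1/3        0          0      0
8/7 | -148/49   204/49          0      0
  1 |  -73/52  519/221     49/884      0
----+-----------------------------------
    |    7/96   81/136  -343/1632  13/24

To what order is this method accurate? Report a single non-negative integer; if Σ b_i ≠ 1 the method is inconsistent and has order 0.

b = (7/96, 81/136, -343/1632, 13/24)
c = (0, 1/3, 8/7, 1)
Ac = (0, 0, 68/49, 11/13)
Σ b_i: 7/96·1 + 81/136·1 + (-343/1632)·1 + 13/24·1 = 1 ✓
b·c: 81/136·1/3 + (-343/1632)·8/7 + 13/24·1 = 1/2 ✓
b·c²: 81/136·1/9 + (-343/1632)·64/49 + 13/24·1 = 1/3 ✓
b·Ac: (-343/1632)·68/49 + 13/24·11/13 = 1/6 ✓
b·c³: 81/136·1/27 + (-343/1632)·512/343 + 13/24·1 = 1/4 ✓
b·(c∘Ac): (-343/1632)·544/343 + 13/24·11/13 = 1/8 ✓
b·Ac²: (-343/1632)·68/147 + 13/24·1/3 = 1/12 ✓
b·A²c: 13/24·1/13 = 1/24 ✓; 4 stages ⇒ order 4.

4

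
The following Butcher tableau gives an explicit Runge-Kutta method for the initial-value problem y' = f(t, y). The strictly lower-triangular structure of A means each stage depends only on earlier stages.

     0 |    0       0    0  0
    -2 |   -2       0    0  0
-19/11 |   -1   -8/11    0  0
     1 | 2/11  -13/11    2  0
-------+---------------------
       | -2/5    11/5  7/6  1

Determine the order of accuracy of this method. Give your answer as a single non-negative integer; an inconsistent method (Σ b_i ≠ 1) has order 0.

0

b = (-2/5, 11/5, 7/6, 1)
c = (0, -2, -19/11, 1)
Ac = (0, 0, 16/11, -12/11)
Σ b_i: (-2/5)·1 + 11/5·1 + 7/6·1 + 1·1 = 119/30 ≠ 1 ⇒ order 0.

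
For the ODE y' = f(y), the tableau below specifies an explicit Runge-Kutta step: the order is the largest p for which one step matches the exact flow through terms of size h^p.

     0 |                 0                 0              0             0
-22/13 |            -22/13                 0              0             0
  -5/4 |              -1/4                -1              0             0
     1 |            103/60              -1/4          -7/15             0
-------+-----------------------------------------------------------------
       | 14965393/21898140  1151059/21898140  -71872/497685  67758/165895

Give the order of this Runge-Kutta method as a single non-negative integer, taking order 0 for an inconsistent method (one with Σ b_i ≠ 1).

b = (14965393/21898140, 1151059/21898140, -71872/497685, 67758/165895)
c = (0, -22/13, -5/4, 1)
Ac = (0, 0, 22/13, 157/156)
Σ b_i: 14965393/21898140·1 + 1151059/21898140·1 + (-71872/497685)·1 + 67758/165895·1 = 1 ✓
b·c: 1151059/21898140·(-22/13) + (-71872/497685)·(-5/4) + 67758/165895·1 = 1/2 ✓
b·c²: 1151059/21898140·484/169 + (-71872/497685)·25/16 + 67758/165895·1 = 1/3 ✓
b·Ac: (-71872/497685)·22/13 + 67758/165895·157/156 = 1/6 ✓
b·c³: 1151059/21898140·(-10648/2197) + (-71872/497685)·(-125/64) + 67758/165895·1 = 187945/431327 ≠ 1/4 ⇒ order 3.
b·(c∘Ac): (-71872/497685)·(-55/26) + 67758/165895·157/156 = 9271963/12939810 ≠ 1/8
b·Ac²: (-71872/497685)·(-484/169) + 67758/165895·(-11723/8112) = -9144241/51759240 ≠ 1/12
b·A²c: 67758/165895·(-154/195) = -3478244/10783175 ≠ 1/24

3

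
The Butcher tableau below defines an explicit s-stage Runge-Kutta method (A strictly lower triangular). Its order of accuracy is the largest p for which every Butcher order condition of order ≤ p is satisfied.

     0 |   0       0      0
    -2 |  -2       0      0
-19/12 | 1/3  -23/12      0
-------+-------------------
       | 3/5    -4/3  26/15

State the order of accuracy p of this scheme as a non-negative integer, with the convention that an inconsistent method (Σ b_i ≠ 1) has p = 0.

b = (3/5, -4/3, 26/15)
c = (0, -2, -19/12)
Ac = (0, 0, 23/6)
Σ b_i: 3/5·1 + (-4/3)·1 + 26/15·1 = 1 ✓
b·c: (-4/3)·(-2) + 26/15·(-19/12) = -7/90 ≠ 1/2 ⇒ order 1.

1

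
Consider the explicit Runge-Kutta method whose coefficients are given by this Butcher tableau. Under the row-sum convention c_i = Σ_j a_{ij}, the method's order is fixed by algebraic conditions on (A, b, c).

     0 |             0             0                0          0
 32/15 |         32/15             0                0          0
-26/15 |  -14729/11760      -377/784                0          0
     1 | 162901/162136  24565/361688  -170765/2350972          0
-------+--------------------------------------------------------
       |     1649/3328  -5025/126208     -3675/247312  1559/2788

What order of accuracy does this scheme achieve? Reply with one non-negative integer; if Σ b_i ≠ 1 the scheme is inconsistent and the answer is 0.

4

b = (1649/3328, -5025/126208, -3675/247312, 1559/2788)
c = (0, 32/15, -26/15, 1)
Ac = (0, 0, -754/735, 2533/9354)
Σ b_i: 1649/3328·1 + (-5025/126208)·1 + (-3675/247312)·1 + 1559/2788·1 = 1 ✓
b·c: (-5025/126208)·32/15 + (-3675/247312)·(-26/15) + 1559/2788·1 = 1/2 ✓
b·c²: (-5025/126208)·1024/225 + (-3675/247312)·676/225 + 1559/2788·1 = 1/3 ✓
b·Ac: (-3675/247312)·(-754/735) + 1559/2788·2533/9354 = 1/6 ✓
b·c³: (-5025/126208)·32768/3375 + (-3675/247312)·(-17576/3375) + 1559/2788·1 = 1/4 ✓
b·(c∘Ac): (-3675/247312)·19604/11025 + 1559/2788·2533/9354 = 1/8 ✓
b·Ac²: (-3675/247312)·(-24128/11025) + 1559/2788·425/4677 = 1/12 ✓
b·A²c: 1559/2788·697/9354 = 1/24 ✓; 4 stages ⇒ order 4.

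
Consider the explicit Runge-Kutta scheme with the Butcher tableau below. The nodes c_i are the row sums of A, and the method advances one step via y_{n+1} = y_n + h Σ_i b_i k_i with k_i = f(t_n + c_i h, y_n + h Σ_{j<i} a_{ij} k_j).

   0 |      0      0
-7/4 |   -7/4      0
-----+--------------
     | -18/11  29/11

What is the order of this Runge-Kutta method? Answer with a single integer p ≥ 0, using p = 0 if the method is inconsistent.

1

b = (-18/11, 29/11)
c = (0, -7/4)
Σ b_i: (-18/11)·1 + 29/11·1 = 1 ✓
b·c: 29/11·(-7/4) = -203/44 ≠ 1/2 ⇒ order 1.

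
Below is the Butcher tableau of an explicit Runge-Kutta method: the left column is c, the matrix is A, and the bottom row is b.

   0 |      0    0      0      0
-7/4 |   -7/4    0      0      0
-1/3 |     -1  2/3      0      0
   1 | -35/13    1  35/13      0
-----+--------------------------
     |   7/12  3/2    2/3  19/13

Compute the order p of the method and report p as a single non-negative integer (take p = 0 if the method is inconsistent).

0

b = (7/12, 3/2, 2/3, 19/13)
c = (0, -7/4, -1/3, 1)
Ac = (0, 0, -7/6, -413/156)
Σ b_i: 7/12·1 + 3/2·1 + 2/3·1 + 19/13·1 = 219/52 ≠ 1 ⇒ order 0.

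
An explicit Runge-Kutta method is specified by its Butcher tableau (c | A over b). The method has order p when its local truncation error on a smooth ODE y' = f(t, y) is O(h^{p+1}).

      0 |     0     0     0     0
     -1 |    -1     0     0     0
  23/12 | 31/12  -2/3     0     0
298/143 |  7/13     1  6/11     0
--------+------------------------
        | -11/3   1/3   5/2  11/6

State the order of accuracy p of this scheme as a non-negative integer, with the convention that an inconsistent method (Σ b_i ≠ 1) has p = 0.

b = (-11/3, 1/3, 5/2, 11/6)
c = (0, -1, 23/12, 298/143)
Ac = (0, 0, 2/3, 1/22)
Σ b_i: (-11/3)·1 + 1/3·1 + 5/2·1 + 11/6·1 = 1 ✓
b·c: 1/3·(-1) + 5/2·23/12 + 11/6·298/143 = 861/104 ≠ 1/2 ⇒ order 1.

1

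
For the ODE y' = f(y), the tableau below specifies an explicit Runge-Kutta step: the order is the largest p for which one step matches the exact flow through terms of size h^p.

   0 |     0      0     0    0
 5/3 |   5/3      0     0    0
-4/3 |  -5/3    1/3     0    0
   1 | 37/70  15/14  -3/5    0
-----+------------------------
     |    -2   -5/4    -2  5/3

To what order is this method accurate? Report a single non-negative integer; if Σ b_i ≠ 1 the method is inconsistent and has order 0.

b = (-2, -5/4, -2, 5/3)
c = (0, 5/3, -4/3, 1)
Ac = (0, 0, 5/9, 181/70)
Σ b_i: (-2)·1 + (-5/4)·1 + (-2)·1 + 5/3·1 = -43/12 ≠ 1 ⇒ order 0.

0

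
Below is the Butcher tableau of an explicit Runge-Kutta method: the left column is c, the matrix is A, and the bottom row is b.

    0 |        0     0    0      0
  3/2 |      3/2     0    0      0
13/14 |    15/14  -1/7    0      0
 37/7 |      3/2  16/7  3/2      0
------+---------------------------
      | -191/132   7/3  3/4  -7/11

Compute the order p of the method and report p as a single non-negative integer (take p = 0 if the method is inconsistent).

1

b = (-191/132, 7/3, 3/4, -7/11)
c = (0, 3/2, 13/14, 37/7)
Ac = (0, 0, -3/14, 135/28)
Σ b_i: (-191/132)·1 + 7/3·1 + 3/4·1 + (-7/11)·1 = 1 ✓
b·c: 7/3·3/2 + 3/4·13/14 + (-7/11)·37/7 = 513/616 ≠ 1/2 ⇒ order 1.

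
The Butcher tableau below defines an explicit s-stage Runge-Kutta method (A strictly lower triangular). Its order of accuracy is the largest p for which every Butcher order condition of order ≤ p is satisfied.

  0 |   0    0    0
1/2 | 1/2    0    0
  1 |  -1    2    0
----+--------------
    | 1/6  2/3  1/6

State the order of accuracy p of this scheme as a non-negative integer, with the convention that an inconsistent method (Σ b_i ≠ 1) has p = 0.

3

b = (1/6, 2/3, 1/6)
c = (0, 1/2, 1)
Ac = (0, 0, 1)
Σ b_i: 1/6·1 + 2/3·1 + 1/6·1 = 1 ✓
b·c: 2/3·1/2 + 1/6·1 = 1/2 ✓
b·c²: 2/3·1/4 + 1/6·1 = 1/3 ✓
b·Ac: 1/6·1 = 1/6 ✓; 3 stages ⇒ order 3.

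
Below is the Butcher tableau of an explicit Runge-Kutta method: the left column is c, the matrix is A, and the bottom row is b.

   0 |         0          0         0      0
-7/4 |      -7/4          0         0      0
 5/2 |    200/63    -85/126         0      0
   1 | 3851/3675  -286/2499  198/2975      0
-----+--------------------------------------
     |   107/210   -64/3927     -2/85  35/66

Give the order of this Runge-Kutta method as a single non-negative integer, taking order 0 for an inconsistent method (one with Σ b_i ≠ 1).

b = (107/210, -64/3927, -2/85, 35/66)
c = (0, -7/4, 5/2, 1)
Ac = (0, 0, 85/72, 11/30)
Σ b_i: 107/210·1 + (-64/3927)·1 + (-2/85)·1 + 35/66·1 = 1 ✓
b·c: (-64/3927)·(-7/4) + (-2/85)·5/2 + 35/66·1 = 1/2 ✓
b·c²: (-64/3927)·49/16 + (-2/85)·25/4 + 35/66·1 = 1/3 ✓
b·Ac: (-2/85)·85/72 + 35/66·11/30 = 1/6 ✓
b·c³: (-64/3927)·(-343/64) + (-2/85)·125/8 + 35/66·1 = 1/4 ✓
b·(c∘Ac): (-2/85)·425/144 + 35/66·11/30 = 1/8 ✓
b·Ac²: (-2/85)·(-595/288) + 35/66·11/168 = 1/12 ✓
b·A²c: 35/66·11/140 = 1/24 ✓; 4 stages ⇒ order 4.

4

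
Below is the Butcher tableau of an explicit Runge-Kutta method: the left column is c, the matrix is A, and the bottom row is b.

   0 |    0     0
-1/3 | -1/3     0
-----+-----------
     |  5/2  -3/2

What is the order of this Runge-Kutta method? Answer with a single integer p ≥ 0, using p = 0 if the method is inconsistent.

2

b = (5/2, -3/2)
c = (0, -1/3)
Σ b_i: 5/2·1 + (-3/2)·1 = 1 ✓
b·c: (-3/2)·(-1/3) = 1/2 ✓; 2 stages ⇒ order 2.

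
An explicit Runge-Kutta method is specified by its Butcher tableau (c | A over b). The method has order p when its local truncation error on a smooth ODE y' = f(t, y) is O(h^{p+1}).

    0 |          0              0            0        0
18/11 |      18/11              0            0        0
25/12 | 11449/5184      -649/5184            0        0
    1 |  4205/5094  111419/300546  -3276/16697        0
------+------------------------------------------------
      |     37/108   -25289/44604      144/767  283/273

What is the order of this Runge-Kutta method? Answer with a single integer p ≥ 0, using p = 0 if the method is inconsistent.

4

b = (37/108, -25289/44604, 144/767, 283/273)
c = (0, 18/11, 25/12, 1)
Ac = (0, 0, -59/288, 56/283)
Σ b_i: 37/108·1 + (-25289/44604)·1 + 144/767·1 + 283/273·1 = 1 ✓
b·c: (-25289/44604)·18/11 + 144/767·25/12 + 283/273·1 = 1/2 ✓
b·c²: (-25289/44604)·324/121 + 144/767·625/144 + 283/273·1 = 1/3 ✓
b·Ac: 144/767·(-59/288) + 283/273·56/283 = 1/6 ✓
b·c³: (-25289/44604)·5832/1331 + 144/767·15625/1728 + 283/273·1 = 1/4 ✓
b·(c∘Ac): 144/767·(-1475/3456) + 283/273·56/283 = 1/8 ✓
b·Ac²: 144/767·(-59/176) + 283/273·1757/12452 = 1/12 ✓
b·A²c: 283/273·91/2264 = 1/24 ✓; 4 stages ⇒ order 4.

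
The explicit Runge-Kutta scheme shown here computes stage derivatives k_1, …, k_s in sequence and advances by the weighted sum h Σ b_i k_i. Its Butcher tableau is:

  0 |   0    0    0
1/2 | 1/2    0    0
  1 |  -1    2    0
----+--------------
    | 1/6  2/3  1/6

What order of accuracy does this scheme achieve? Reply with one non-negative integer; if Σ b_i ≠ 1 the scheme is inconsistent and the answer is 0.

b = (1/6, 2/3, 1/6)
c = (0, 1/2, 1)
Ac = (0, 0, 1)
Σ b_i: 1/6·1 + 2/3·1 + 1/6·1 = 1 ✓
b·c: 2/3·1/2 + 1/6·1 = 1/2 ✓
b·c²: 2/3·1/4 + 1/6·1 = 1/3 ✓
b·Ac: 1/6·1 = 1/6 ✓; 3 stages ⇒ order 3.

3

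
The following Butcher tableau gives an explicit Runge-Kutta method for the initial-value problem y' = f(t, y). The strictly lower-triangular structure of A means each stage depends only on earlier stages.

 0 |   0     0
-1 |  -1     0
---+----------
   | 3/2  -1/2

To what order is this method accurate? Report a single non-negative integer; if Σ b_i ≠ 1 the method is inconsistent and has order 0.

b = (3/2, -1/2)
c = (0, -1)
Σ b_i: 3/2·1 + (-1/2)·1 = 1 ✓
b·c: (-1/2)·(-1) = 1/2 ✓; 2 stages ⇒ order 2.

2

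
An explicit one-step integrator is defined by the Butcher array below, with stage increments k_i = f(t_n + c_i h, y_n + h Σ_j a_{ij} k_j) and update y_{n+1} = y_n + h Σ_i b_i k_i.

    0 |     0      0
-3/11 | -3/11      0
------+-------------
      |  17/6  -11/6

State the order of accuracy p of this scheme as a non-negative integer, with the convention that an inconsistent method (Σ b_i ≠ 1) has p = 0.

b = (17/6, -11/6)
c = (0, -3/11)
Σ b_i: 17/6·1 + (-11/6)·1 = 1 ✓
b·c: (-11/6)·(-3/11) = 1/2 ✓; 2 stages ⇒ order 2.

2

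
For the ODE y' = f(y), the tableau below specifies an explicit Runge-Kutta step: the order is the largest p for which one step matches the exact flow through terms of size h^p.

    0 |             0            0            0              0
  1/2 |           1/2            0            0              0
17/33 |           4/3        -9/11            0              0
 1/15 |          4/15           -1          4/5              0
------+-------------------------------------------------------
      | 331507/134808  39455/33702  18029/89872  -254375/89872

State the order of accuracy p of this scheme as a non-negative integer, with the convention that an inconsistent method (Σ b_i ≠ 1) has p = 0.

b = (331507/134808, 39455/33702, 18029/89872, -254375/89872)
c = (0, 1/2, 17/33, 1/15)
Ac = (0, 0, -9/22, -29/330)
Σ b_i: 331507/134808·1 + 39455/33702·1 + 18029/89872·1 + (-254375/89872)·1 = 1 ✓
b·c: 39455/33702·1/2 + 18029/89872·17/33 + (-254375/89872)·1/15 = 1/2 ✓
b·c²: 39455/33702·1/4 + 18029/89872·289/1089 + (-254375/89872)·1/225 = 1/3 ✓
b·Ac: 18029/89872·(-9/22) + (-254375/89872)·(-29/330) = 1/6 ✓
b·c³: 39455/33702·1/8 + 18029/89872·4913/35937 + (-254375/89872)·1/3375 = 4615697/26691984 ≠ 1/4 ⇒ order 3.
b·(c∘Ac): 18029/89872·(-51/242) + (-254375/89872)·(-29/4950) = -20783/808848 ≠ 1/8
b·Ac²: 18029/89872·(-9/44) + (-254375/89872)·(-821/21780) = 292097/4448664 ≠ 1/12
b·A²c: (-254375/89872)·(-18/55) = 41625/44936 ≠ 1/24

3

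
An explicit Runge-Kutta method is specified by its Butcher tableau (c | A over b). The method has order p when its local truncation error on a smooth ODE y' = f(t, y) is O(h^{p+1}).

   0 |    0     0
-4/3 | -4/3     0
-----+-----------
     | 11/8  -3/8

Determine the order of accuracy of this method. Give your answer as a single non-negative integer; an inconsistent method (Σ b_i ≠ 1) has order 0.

2

b = (11/8, -3/8)
c = (0, -4/3)
Σ b_i: 11/8·1 + (-3/8)·1 = 1 ✓
b·c: (-3/8)·(-4/3) = 1/2 ✓; 2 stages ⇒ order 2.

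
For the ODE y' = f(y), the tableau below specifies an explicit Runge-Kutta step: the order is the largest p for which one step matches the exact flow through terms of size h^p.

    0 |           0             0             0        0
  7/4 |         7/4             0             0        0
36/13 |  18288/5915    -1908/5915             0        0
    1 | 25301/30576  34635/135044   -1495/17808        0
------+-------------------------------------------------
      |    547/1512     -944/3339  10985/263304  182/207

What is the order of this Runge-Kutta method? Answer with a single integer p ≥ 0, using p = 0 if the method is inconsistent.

b = (547/1512, -944/3339, 10985/263304, 182/207)
c = (0, 7/4, 36/13, 1)
Ac = (0, 0, -477/845, 45/208)
Σ b_i: 547/1512·1 + (-944/3339)·1 + 10985/263304·1 + 182/207·1 = 1 ✓
b·c: (-944/3339)·7/4 + 10985/263304·36/13 + 182/207·1 = 1/2 ✓
b·c²: (-944/3339)·49/16 + 10985/263304·1296/169 + 182/207·1 = 1/3 ✓
b·Ac: 10985/263304·(-477/845) + 182/207·45/208 = 1/6 ✓
b·c³: (-944/3339)·343/64 + 10985/263304·46656/2197 + 182/207·1 = 1/4 ✓
b·(c∘Ac): 10985/263304·(-17172/10985) + 182/207·45/208 = 1/8 ✓
b·Ac²: 10985/263304·(-3339/3380) + 182/207·825/5824 = 1/12 ✓
b·A²c: 182/207·69/1456 = 1/24 ✓; 4 stages ⇒ order 4.

4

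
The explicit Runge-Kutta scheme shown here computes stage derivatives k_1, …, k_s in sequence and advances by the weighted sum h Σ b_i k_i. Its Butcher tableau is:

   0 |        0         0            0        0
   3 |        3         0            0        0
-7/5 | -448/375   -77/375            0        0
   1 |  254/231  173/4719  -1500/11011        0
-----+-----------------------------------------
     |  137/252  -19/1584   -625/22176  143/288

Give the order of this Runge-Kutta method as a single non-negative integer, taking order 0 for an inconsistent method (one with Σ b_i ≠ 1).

4

b = (137/252, -19/1584, -625/22176, 143/288)
c = (0, 3, -7/5, 1)
Ac = (0, 0, -77/125, 43/143)
Σ b_i: 137/252·1 + (-19/1584)·1 + (-625/22176)·1 + 143/288·1 = 1 ✓
b·c: (-19/1584)·3 + (-625/22176)·(-7/5) + 143/288·1 = 1/2 ✓
b·c²: (-19/1584)·9 + (-625/22176)·49/25 + 143/288·1 = 1/3 ✓
b·Ac: (-625/22176)·(-77/125) + 143/288·43/143 = 1/6 ✓
b·c³: (-19/1584)·27 + (-625/22176)·(-343/125) + 143/288·1 = 1/4 ✓
b·(c∘Ac): (-625/22176)·539/625 + 143/288·43/143 = 1/8 ✓
b·Ac²: (-625/22176)·(-231/125) + 143/288·9/143 = 1/12 ✓
b·A²c: 143/288·12/143 = 1/24 ✓; 4 stages ⇒ order 4.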